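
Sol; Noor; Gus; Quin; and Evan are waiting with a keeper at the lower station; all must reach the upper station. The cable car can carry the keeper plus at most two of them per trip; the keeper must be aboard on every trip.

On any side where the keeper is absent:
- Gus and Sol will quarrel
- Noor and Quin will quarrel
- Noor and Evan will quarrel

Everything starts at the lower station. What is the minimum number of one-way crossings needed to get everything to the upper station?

Counting alone: the keeper can take at most 2 across per trip to the upper station, so moving all 5 needs at least 3 loaded trips out, with a return between consecutive ones — at least 5 crossings.
The plan below uses exactly 5 crossings, so it is optimal:
1. Keeper goes to the upper station with Noor and Sol.  [the lower station: Evan, Gus, Quin | the upper station: Noor, Sol]
2. Keeper goes back to the lower station alone.  [the lower station: Evan, Gus, Quin | the upper station: Noor, Sol]
3. Keeper goes to the upper station with Evan and Quin.  [the lower station: Gus | the upper station: Evan, Noor, Quin, Sol]
4. Keeper goes back to the lower station with Noor.  [the lower station: Gus, Noor | the upper station: Evan, Quin, Sol]
5. Keeper goes to the upper station with Gus and Noor.  [the lower station: — | the upper station: Evan, Gus, Noor, Quin, Sol]

5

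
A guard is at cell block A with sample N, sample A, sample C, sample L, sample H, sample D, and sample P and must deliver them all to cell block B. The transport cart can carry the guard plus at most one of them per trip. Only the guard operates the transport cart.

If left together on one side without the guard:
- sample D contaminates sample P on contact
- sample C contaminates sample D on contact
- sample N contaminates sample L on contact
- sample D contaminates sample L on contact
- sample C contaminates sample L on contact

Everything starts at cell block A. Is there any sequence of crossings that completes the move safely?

Whatever the first load, the items left behind include a forbidden pair without the guard. No opening move is safe, so no plan exists.

No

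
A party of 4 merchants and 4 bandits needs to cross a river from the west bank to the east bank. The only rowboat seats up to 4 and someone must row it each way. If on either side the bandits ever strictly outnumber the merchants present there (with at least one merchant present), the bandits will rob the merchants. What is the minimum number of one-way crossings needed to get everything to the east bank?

Counting alone: each trip to the east bank takes at most 4 across and each return brings at least 1 back, so after t trips out (and t−1 returns) at most 4t − (t−1) of the 8 are across; that first reaches 8 at t = 3, so at least 5 crossings are needed.
The plan below uses exactly 5 crossings, so it is optimal:
1. 2 bandits → the east bank.  (the west bank: 4M 2B; the east bank: 0M 2B)
2. 1 bandit ← the west bank.  (the west bank: 4M 3B; the east bank: 0M 1B)
3. 4 merchants → the east bank.  (the west bank: 0M 3B; the east bank: 4M 1B)
4. 1 bandit ← the west bank.  (the west bank: 0M 4B; the east bank: 4M 0B)
5. 4 bandits → the east bank.  (the west bank: 0M 0B; the east bank: 4M 4B)

5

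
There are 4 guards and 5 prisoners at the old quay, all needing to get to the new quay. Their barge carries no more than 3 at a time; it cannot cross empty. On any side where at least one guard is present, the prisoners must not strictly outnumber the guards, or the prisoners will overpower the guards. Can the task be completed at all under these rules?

No

The prisoners already outnumber the guards at the old quay before anyone moves, so the starting position itself is disallowed.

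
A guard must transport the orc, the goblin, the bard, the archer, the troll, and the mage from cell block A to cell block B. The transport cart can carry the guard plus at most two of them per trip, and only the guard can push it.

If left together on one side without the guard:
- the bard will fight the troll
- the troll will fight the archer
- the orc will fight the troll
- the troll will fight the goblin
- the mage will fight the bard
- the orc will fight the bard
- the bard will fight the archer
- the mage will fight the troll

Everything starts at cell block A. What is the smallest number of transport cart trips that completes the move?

impossible

Following every safe sequence of crossings from the start, the most of the 6 that can be at cell block B as the transport cart arrives there on crossings 1, 3, 5 is 2, 3, 4 respectively; the best ever achieved is 4 of 6.
From crossing 7 on, no configuration arises that was not already reachable earlier: only 19 distinct safe configurations (who is on which side, and where the transport cart is) can ever be reached, none of them has everyone across, and every continuation just revisits them. So no valid plan exists.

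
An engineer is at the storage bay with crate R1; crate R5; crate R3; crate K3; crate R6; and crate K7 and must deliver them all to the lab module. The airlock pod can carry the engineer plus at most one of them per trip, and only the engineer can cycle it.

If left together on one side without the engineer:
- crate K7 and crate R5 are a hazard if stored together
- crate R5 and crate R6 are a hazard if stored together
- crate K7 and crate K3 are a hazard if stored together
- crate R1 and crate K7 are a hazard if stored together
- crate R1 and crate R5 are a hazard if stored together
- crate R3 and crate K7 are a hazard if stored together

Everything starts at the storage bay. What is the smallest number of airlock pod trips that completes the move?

impossible

Whatever the first load, the items left behind include a forbidden pair without the engineer. No opening move is safe, so no plan exists.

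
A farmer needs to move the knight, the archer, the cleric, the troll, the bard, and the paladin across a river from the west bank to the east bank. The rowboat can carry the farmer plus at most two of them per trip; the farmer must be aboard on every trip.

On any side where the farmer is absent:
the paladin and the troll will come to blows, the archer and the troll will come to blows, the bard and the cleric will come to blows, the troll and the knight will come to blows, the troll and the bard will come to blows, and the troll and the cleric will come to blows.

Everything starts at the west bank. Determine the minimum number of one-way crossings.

Counting alone: the farmer can take at most 2 across per trip to the east bank, so moving all 6 needs at least 3 loaded trips out, with a return between consecutive ones — at least 5 crossings.
The safety rule pushes this higher. Following every safe sequence of crossings, the most of the 6 that can be at the east bank as the rowboat arrives there on crossings 5, 7 is 4, 5 respectively — never all 6.
So no plan with fewer than 9 crossings exists, and this one achieves 9:
1. Farmer goes to the east bank with the cleric and the troll.  [the west bank: the archer, the bard, the knight, the paladin | the east bank: the cleric, the troll]
2. Farmer goes back to the west bank with the cleric.  [the west bank: the archer, the bard, the cleric, the knight, the paladin | the east bank: the troll]
3. Farmer goes to the east bank with the cleric and the knight.  [the west bank: the archer, the bard, the paladin | the east bank: the cleric, the knight, the troll]
4. Farmer goes back to the west bank with the troll.  [the west bank: the archer, the bard, the paladin, the troll | the east bank: the cleric, the knight]
5. Farmer goes to the east bank with the archer and the troll.  [the west bank: the bard, the paladin | the east bank: the archer, the cleric, the knight, the troll]
6. Farmer goes back to the west bank with the troll.  [the west bank: the bard, the paladin, the troll | the east bank: the archer, the cleric, the knight]
7. Farmer goes to the east bank with the paladin and the troll.  [the west bank: the bard | the east bank: the archer, the cleric, the knight, the paladin, the troll]
8. Farmer goes back to the west bank with the troll.  [the west bank: the bard, the troll | the east bank: the archer, the cleric, the knight, the paladin]
9. Farmer goes to the east bank with the bard and the troll.  [the west bank: — | the east bank: the archer, the bard, the cleric, the knight, the paladin, the troll]

9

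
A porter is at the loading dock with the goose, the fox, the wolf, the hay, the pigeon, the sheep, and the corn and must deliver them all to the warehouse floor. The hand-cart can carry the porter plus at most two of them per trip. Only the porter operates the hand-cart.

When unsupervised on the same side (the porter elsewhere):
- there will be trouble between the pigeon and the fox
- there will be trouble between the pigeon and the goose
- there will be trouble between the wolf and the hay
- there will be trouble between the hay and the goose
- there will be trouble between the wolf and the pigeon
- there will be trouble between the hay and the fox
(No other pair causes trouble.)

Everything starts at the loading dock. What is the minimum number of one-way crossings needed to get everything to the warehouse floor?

Counting alone: the porter can take at most 2 across per trip to the warehouse floor, so moving all 7 needs at least 4 loaded trips out, with a return between consecutive ones — at least 7 crossings.
The safety rule pushes this higher. Following every safe sequence of crossings, the most of the 7 that can be at the warehouse floor as the hand-cart arrives there on crossing 7 is 6 — never all 7.
So no plan with fewer than 9 crossings exists, and this one achieves 9:
1. Porter goes to the warehouse floor with the hay and the pigeon.  [the loading dock: the corn, the fox, the goose, the sheep, the wolf | the warehouse floor: the hay, the pigeon]
2. Porter goes back to the loading dock alone.  [the loading dock: the corn, the fox, the goose, the sheep, the wolf | the warehouse floor: the hay, the pigeon]
3. Porter goes to the warehouse floor with the goose.  [the loading dock: the corn, the fox, the sheep, the wolf | the warehouse floor: the goose, the hay, the pigeon]
4. Porter goes back to the loading dock with the hay and the pigeon.  [the loading dock: the corn, the fox, the hay, the pigeon, the sheep, the wolf | the warehouse floor: the goose]
5. Porter goes to the warehouse floor with the fox and the wolf.  [the loading dock: the corn, the hay, the pigeon, the sheep | the warehouse floor: the fox, the goose, the wolf]
6. Porter goes back to the loading dock alone.  [the loading dock: the corn, the hay, the pigeon, the sheep | the warehouse floor: the fox, the goose, the wolf]
7. Porter goes to the warehouse floor with the corn and the sheep.  [the loading dock: the hay, the pigeon | the warehouse floor: the corn, the fox, the goose, the sheep, the wolf]
8. Porter goes back to the loading dock alone.  [the loading dock: the hay, the pigeon | the warehouse floor: the corn, the fox, the goose, the sheep, the wolf]
9. Porter goes to the warehouse floor with the hay and the pigeon.  [the loading dock: — | the warehouse floor: the corn, the fox, the goose, the hay, the pigeon, the sheep, the wolf]

9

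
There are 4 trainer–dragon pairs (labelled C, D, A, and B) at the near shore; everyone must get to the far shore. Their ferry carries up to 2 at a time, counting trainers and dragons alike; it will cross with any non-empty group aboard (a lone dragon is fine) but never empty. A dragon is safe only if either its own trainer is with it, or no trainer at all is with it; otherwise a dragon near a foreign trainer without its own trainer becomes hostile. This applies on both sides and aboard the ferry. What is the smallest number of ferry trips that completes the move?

Following every safe sequence of crossings from the start, the most of the 8 that can be at the far shore as the ferry arrives there on crossings 1, 3, 5 is 2, 3, 4 respectively; the best ever achieved is 4 of 8.
From crossing 7 on, no configuration arises that was not already reachable earlier: only 44 distinct safe configurations (who is on which side, and where the ferry is) can ever be reached, none of them has everyone across, and every continuation just revisits them. So no valid plan exists.

impossible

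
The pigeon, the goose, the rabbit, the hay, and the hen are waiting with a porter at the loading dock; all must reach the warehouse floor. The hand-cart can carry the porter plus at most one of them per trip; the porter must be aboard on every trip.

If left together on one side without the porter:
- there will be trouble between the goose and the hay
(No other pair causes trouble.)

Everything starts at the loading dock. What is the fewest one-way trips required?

9

Counting alone: the porter can take at most 1 across per trip to the warehouse floor, so moving all 5 needs at least 5 loaded trips out, with a return between consecutive ones — at least 9 crossings.
The plan below uses exactly 9 crossings, so it is optimal:
1. Porter goes to the warehouse floor with the goose.
2. Porter goes back to the loading dock alone.
3. Porter goes to the warehouse floor with the pigeon.
4. Porter goes back to the loading dock alone.
5. Porter goes to the warehouse floor with the rabbit.
6. Porter goes back to the loading dock alone.
7. Porter goes to the warehouse floor with the hen.
8. Porter goes back to the loading dock alone.
9. Porter goes to the warehouse floor with the hay.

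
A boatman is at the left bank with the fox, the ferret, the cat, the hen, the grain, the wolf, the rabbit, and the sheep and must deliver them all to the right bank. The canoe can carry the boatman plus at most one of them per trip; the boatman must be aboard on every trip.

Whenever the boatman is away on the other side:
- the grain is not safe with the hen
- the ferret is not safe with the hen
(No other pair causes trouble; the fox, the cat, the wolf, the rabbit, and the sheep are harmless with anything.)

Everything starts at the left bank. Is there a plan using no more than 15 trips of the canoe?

Counting alone: the boatman can take at most 1 across per trip to the right bank, so moving all 8 needs at least 8 loaded trips out, with a return between consecutive ones — at least 15 crossings.
The safety rule pushes this higher. Following every safe sequence of crossings, the most of the 8 that can be at the right bank as the canoe arrives there on crossing 15 is 7 — never all 8.
So the move cannot be finished within 15 crossings. (The shortest complete plan takes 17:)
1. Boatman goes to the right bank with the hen.  [the left bank: the cat, the ferret, the fox, the grain, the rabbit, the sheep, the wolf | the right bank: the hen]
2. Boatman goes back to the left bank alone.  [the left bank: the cat, the ferret, the fox, the grain, the rabbit, the sheep, the wolf | the right bank: the hen]
3. Boatman goes to the right bank with the fox.  [the left bank: the cat, the ferret, the grain, the rabbit, the sheep, the wolf | the right bank: the fox, the hen]
4. Boatman goes back to the left bank alone.  [the left bank: the cat, the ferret, the grain, the rabbit, the sheep, the wolf | the right bank: the fox, the hen]
5. Boatman goes to the right bank with the ferret.  [the left bank: the cat, the grain, the rabbit, the sheep, the wolf | the right bank: the ferret, the fox, the hen]
6. Boatman goes back to the left bank with the hen.  [the left bank: the cat, the grain, the hen, the rabbit, the sheep, the wolf | the right bank: the ferret, the fox]
7. Boatman goes to the right bank with the grain.  [the left bank: the cat, the hen, the rabbit, the sheep, the wolf | the right bank: the ferret, the fox, the grain]
8. Boatman goes back to the left bank alone.  [the left bank: the cat, the hen, the rabbit, the sheep, the wolf | the right bank: the ferret, the fox, the grain]
9. Boatman goes to the right bank with the cat.  [the left bank: the hen, the rabbit, the sheep, the wolf | the right bank: the cat, the ferret, the fox, the grain]
10. Boatman goes back to the left bank alone.  [the left bank: the hen, the rabbit, the sheep, the wolf | the right bank: the cat, the ferret, the fox, the grain]
11. Boatman goes to the right bank with the wolf.  [the left bank: the hen, the rabbit, the sheep | the right bank: the cat, the ferret, the fox, the grain, the wolf]
12. Boatman goes back to the left bank alone.  [the left bank: the hen, the rabbit, the sheep | the right bank: the cat, the ferret, the fox, the grain, the wolf]
13. Boatman goes to the right bank with the rabbit.  [the left bank: the hen, the sheep | the right bank: the cat, the ferret, the fox, the grain, the rabbit, the wolf]
14. Boatman goes back to the left bank alone.  [the left bank: the hen, the sheep | the right bank: the cat, the ferret, the fox, the grain, the rabbit, the wolf]
15. Boatman goes to the right bank with the sheep.  [the left bank: the hen | the right bank: the cat, the ferret, the fox, the grain, the rabbit, the sheep, the wolf]
16. Boatman goes back to the left bank alone.  [the left bank: the hen | the right bank: the cat, the ferret, the fox, the grain, the rabbit, the sheep, the wolf]
17. Boatman goes to the right bank with the hen.  [the left bank: — | the right bank: the cat, the ferret, the fox, the grain, the hen, the rabbit, the sheep, the wolf]

No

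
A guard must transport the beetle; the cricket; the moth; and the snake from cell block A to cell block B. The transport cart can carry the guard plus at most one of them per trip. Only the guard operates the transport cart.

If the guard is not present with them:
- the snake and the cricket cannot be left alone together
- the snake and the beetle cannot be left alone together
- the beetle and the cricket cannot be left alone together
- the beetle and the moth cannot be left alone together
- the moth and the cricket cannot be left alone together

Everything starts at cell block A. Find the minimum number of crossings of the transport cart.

Whatever the first load, the items left behind include a forbidden pair without the guard. No opening move is safe, so no plan exists.

impossible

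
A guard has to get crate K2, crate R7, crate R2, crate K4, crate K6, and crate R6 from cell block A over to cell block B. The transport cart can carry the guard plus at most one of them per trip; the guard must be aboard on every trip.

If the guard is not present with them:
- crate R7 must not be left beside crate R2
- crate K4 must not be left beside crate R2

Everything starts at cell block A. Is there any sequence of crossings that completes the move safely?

1. Guard goes to cell block B with crate R2.  [cell block A: crate K2, crate K4, crate K6, crate R6, crate R7 | cell block B: crate R2]
2. Guard goes back to cell block A alone.  [cell block A: crate K2, crate K4, crate K6, crate R6, crate R7 | cell block B: crate R2]
3. Guard goes to cell block B with crate K2.  [cell block A: crate K4, crate K6, crate R6, crate R7 | cell block B: crate K2, crate R2]
4. Guard goes back to cell block A alone.  [cell block A: crate K4, crate K6, crate R6, crate R7 | cell block B: crate K2, crate R2]
5. Guard goes to cell block B with crate R7.  [cell block A: crate K4, crate K6, crate R6 | cell block B: crate K2, crate R2, crate R7]
6. Guard goes back to cell block A with crate R2.  [cell block A: crate K4, crate K6, crate R2, crate R6 | cell block B: crate K2, crate R7]
7. Guard goes to cell block B with crate K4.  [cell block A: crate K6, crate R2, crate R6 | cell block B: crate K2, crate K4, crate R7]
8. Guard goes back to cell block A alone.  [cell block A: crate K6, crate R2, crate R6 | cell block B: crate K2, crate K4, crate R7]
9. Guard goes to cell block B with crate K6.  [cell block A: crate R2, crate R6 | cell block B: crate K2, crate K4, crate K6, crate R7]
10. Guard goes back to cell block A alone.  [cell block A: crate R2, crate R6 | cell block B: crate K2, crate K4, crate K6, crate R7]
11. Guard goes to cell block B with crate R6.  [cell block A: crate R2 | cell block B: crate K2, crate K4, crate K6, crate R6, crate R7]
12. Guard goes back to cell block A alone.  [cell block A: crate R2 | cell block B: crate K2, crate K4, crate K6, crate R6, crate R7]
13. Guard goes to cell block B with crate R2.  [cell block A: — | cell block B: crate K2, crate K4, crate K6, crate R2, crate R6, crate R7]

Yes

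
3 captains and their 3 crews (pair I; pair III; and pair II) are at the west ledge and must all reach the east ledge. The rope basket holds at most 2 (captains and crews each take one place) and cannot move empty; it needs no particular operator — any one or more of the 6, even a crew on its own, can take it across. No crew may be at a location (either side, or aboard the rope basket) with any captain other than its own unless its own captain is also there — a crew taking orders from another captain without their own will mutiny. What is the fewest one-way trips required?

Counting alone: each trip to the east ledge takes at most 2 across and each return brings at least 1 back, so after t trips out (and t−1 returns) at most 2t − (t−1) of the 6 are across; that first reaches 6 at t = 5, so at least 9 crossings are needed.
The safety rule pushes this higher. Following every safe sequence of crossings, the most of the 6 that can be at the east ledge as the rope basket arrives there on crossing 9 is 5 — never all 6.
So no plan with fewer than 11 crossings exists, and this one achieves 11:
1. captain I and crew I cross → the east ledge.
2. captain I crosses ← the west ledge.
3. crew II and crew III cross → the east ledge.
4. crew I crosses ← the west ledge.
5. captain II and captain III cross → the east ledge.
6. captain III and crew III cross ← the west ledge.
7. captain I and captain III cross → the east ledge.
8. crew II crosses ← the west ledge.
9. crew I and crew III cross → the east ledge.
10. captain II crosses ← the west ledge.
11. captain II and crew II cross → the east ledge.

11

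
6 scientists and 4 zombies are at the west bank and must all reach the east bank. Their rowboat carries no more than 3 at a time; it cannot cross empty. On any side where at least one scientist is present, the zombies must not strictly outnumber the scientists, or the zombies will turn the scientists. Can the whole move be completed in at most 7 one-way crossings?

No

Counting alone: each trip to the east bank takes at most 3 across and each return brings at least 1 back, so after t trips out (and t−1 returns) at most 3t − (t−1) of the 10 are across; that first reaches 10 at t = 5, so at least 9 crossings are needed.
Since 7 < 9, 7 crossings cannot be enough. (The shortest complete plan in fact takes 9:)
1. 2 zombies → the east bank.  (the west bank: 6S 2Z; the east bank: 0S 2Z)
2. 1 zombie ← the west bank.  (the west bank: 6S 3Z; the east bank: 0S 1Z)
3. 3 zombies → the east bank.  (the west bank: 6S 0Z; the east bank: 0S 4Z)
4. 1 zombie ← the west bank.  (the west bank: 6S 1Z; the east bank: 0S 3Z)
5. 3 scientists → the east bank.  (the west bank: 3S 1Z; the east bank: 3S 3Z)
6. 1 zombie ← the west bank.  (the west bank: 3S 2Z; the east bank: 3S 2Z)
7. 1 scientist and 2 zombies → the east bank.  (the west bank: 2S 0Z; the east bank: 4S 4Z)
8. 1 zombie ← the west bank.  (the west bank: 2S 1Z; the east bank: 4S 3Z)
9. 2 scientists and 1 zombie → the east bank.  (the west bank: 0S 0Z; the east bank: 6S 4Z)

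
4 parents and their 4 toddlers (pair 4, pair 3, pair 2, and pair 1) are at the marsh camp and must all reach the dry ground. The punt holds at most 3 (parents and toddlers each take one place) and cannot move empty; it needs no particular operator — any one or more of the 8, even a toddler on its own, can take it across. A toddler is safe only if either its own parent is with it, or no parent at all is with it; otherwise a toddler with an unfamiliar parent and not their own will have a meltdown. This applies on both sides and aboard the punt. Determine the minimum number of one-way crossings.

Counting alone: each trip to the dry ground takes at most 3 across and each return brings at least 1 back, so after t trips out (and t−1 returns) at most 3t − (t−1) of the 8 are across; that first reaches 8 at t = 4, so at least 7 crossings are needed.
The safety rule pushes this higher. Following every safe sequence of crossings, the most of the 8 that can be at the dry ground as the punt arrives there on crossing 7 is 7 — never all 8.
So no plan with fewer than 9 crossings exists, and this one achieves 9:
1. parent 4 and toddler 4 cross → the dry ground.
2. parent 4 crosses ← the marsh camp.
3. parent 3, parent 4, and toddler 3 cross → the dry ground.
4. parent 4 and toddler 4 cross ← the marsh camp.
5. parent 1, parent 2, and parent 4 cross → the dry ground.
6. toddler 3 crosses ← the marsh camp.
7. toddler 3 and toddler 4 cross → the dry ground.
8. toddler 4 crosses ← the marsh camp.
9. toddler 1, toddler 2, and toddler 4 cross → the dry ground.

9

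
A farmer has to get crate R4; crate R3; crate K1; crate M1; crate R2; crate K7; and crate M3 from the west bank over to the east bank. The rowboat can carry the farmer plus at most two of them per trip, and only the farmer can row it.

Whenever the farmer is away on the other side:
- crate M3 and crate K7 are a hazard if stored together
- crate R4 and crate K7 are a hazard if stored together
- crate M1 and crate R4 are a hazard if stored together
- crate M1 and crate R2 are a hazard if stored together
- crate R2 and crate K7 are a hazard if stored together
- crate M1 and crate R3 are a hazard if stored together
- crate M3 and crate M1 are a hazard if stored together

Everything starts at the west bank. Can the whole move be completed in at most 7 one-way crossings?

Counting alone: the farmer can take at most 2 across per trip to the east bank, so moving all 7 needs at least 4 loaded trips out, with a return between consecutive ones — at least 7 crossings.
The safety rule pushes this higher. Following every safe sequence of crossings, the most of the 7 that can be at the east bank as the rowboat arrives there on crossing 7 is 6 — never all 7.
So the move cannot be finished within 7 crossings. (The shortest complete plan takes 9:)
1. Farmer goes to the east bank with crate K7 and crate M1.  [the west bank: crate K1, crate M3, crate R2, crate R3, crate R4 | the east bank: crate K7, crate M1]
2. Farmer goes back to the west bank alone.  [the west bank: crate K1, crate M3, crate R2, crate R3, crate R4 | the east bank: crate K7, crate M1]
3. Farmer goes to the east bank with crate K1.  [the west bank: crate M3, crate R2, crate R3, crate R4 | the east bank: crate K1, crate K7, crate M1]
4. Farmer goes back to the west bank alone.  [the west bank: crate M3, crate R2, crate R3, crate R4 | the east bank: crate K1, crate K7, crate M1]
5. Farmer goes to the east bank with crate R3 and crate R4.  [the west bank: crate M3, crate R2 | the east bank: crate K1, crate K7, crate M1, crate R3, crate R4]
6. Farmer goes back to the west bank with crate K7 and crate M1.  [the west bank: crate K7, crate M1, crate M3, crate R2 | the east bank: crate K1, crate R3, crate R4]
7. Farmer goes to the east bank with crate M3 and crate R2.  [the west bank: crate K7, crate M1 | the east bank: crate K1, crate M3, crate R2, crate R3, crate R4]
8. Farmer goes back to the west bank alone.  [the west bank: crate K7, crate M1 | the east bank: crate K1, crate M3, crate R2, crate R3, crate R4]
9. Farmer goes to the east bank with crate K7 and crate M1.  [the west bank: — | the east bank: crate K1, crate K7, crate M1, crate M3, crate R2, crate R3, crate R4]

No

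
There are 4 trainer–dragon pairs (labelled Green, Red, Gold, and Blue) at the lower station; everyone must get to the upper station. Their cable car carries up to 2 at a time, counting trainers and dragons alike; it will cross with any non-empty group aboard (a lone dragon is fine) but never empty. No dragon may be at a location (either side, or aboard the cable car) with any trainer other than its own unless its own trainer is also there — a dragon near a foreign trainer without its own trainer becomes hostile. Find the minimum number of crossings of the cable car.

impossible

Following every safe sequence of crossings from the start, the most of the 8 that can be at the upper station as the cable car arrives there on crossings 1, 3, 5 is 2, 3, 4 respectively; the best ever achieved is 4 of 8.
From crossing 7 on, no configuration arises that was not already reachable earlier: only 44 distinct safe configurations (who is on which side, and where the cable car is) can ever be reached, none of them has everyone across, and every continuation just revisits them. So no valid plan exists.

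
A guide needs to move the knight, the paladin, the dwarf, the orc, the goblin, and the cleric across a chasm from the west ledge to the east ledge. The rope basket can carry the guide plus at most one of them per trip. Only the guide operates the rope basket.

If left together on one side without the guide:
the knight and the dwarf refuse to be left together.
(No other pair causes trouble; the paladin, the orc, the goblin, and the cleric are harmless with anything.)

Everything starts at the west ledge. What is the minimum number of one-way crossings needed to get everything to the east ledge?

Counting alone: the guide can take at most 1 across per trip to the east ledge, so moving all 6 needs at least 6 loaded trips out, with a return between consecutive ones — at least 11 crossings.
The plan below uses exactly 11 crossings, so it is optimal:
1. Guide goes to the east ledge with the knight.
2. Guide goes back to the west ledge alone.
3. Guide goes to the east ledge with the paladin.
4. Guide goes back to the west ledge alone.
5. Guide goes to the east ledge with the orc.
6. Guide goes back to the west ledge alone.
7. Guide goes to the east ledge with the goblin.
8. Guide goes back to the west ledge alone.
9. Guide goes to the east ledge with the cleric.
10. Guide goes back to the west ledge alone.
11. Guide goes to the east ledge with the dwarf.

11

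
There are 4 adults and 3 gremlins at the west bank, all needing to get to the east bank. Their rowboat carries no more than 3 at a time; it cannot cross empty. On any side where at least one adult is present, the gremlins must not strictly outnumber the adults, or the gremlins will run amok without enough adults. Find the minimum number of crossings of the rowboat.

5

Counting alone: each trip to the east bank takes at most 3 across and each return brings at least 1 back, so after t trips out (and t−1 returns) at most 3t − (t−1) of the 7 are across; that first reaches 7 at t = 3, so at least 5 crossings are needed.
The plan below uses exactly 5 crossings, so it is optimal:
1. 3 gremlins → the east bank.  (the west bank: 4A 0G; the east bank: 0A 3G)
2. 1 gremlin ← the west bank.  (the west bank: 4A 1G; the east bank: 0A 2G)
3. 3 adults → the east bank.  (the west bank: 1A 1G; the east bank: 3A 2G)
4. 1 adult ← the west bank.  (the west bank: 2A 1G; the east bank: 2A 2G)
5. 2 adults and 1 gremlin → the east bank.  (the west bank: 0A 0G; the east bank: 4A 3G)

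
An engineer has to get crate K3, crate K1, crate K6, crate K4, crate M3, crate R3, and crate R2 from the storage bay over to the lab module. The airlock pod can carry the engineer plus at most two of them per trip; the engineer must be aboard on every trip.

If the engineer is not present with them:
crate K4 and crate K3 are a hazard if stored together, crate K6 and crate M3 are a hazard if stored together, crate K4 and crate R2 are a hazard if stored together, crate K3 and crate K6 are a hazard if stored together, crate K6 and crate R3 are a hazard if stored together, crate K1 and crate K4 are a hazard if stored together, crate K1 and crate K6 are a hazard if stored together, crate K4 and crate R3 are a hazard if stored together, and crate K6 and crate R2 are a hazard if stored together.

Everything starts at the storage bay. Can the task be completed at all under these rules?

No

Following every safe sequence of crossings from the start, the most of the 7 that can be at the lab module as the airlock pod arrives there on crossings 1, 3 is 2, 4 respectively; the best ever achieved is 4 of 7.
From crossing 5 on, no configuration arises that was not already reachable earlier: only 36 distinct safe configurations (who is on which side, and where the airlock pod is) can ever be reached, none of them has everyone across, and every continuation just revisits them. So no valid plan exists.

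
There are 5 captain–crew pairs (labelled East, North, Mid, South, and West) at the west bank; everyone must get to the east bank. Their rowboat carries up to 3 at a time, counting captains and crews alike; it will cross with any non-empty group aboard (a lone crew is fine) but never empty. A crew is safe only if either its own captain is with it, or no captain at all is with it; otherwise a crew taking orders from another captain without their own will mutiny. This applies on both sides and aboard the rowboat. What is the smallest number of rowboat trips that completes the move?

Counting alone: each trip to the east bank takes at most 3 across and each return brings at least 1 back, so after t trips out (and t−1 returns) at most 3t − (t−1) of the 10 are across; that first reaches 10 at t = 5, so at least 9 crossings are needed.
The safety rule pushes this higher. Following every safe sequence of crossings, the most of the 10 that can be at the east bank as the rowboat arrives there on crossing 9 is 9 — never all 10.
So no plan with fewer than 11 crossings exists, and this one achieves 11:
1. captain East and crew East cross → the east bank.
2. captain East crosses ← the west bank.
3. crew Mid, crew North, and crew South cross → the east bank.
4. crew East crosses ← the west bank.
5. captain Mid, captain North, and captain South cross → the east bank.
6. captain North and crew North cross ← the west bank.
7. captain East, captain North, and captain West cross → the east bank.
8. crew Mid crosses ← the west bank.
9. crew East and crew North cross → the east bank.
10. crew East crosses ← the west bank.
11. crew East, crew Mid, and crew West cross → the east bank.

11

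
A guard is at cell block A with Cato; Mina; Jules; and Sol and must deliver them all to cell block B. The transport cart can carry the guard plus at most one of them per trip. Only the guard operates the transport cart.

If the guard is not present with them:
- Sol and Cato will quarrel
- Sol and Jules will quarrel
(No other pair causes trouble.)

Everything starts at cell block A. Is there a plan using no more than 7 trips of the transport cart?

No

Counting alone: the guard can take at most 1 across per trip to cell block B, so moving all 4 needs at least 4 loaded trips out, with a return between consecutive ones — at least 7 crossings.
The safety rule pushes this higher. Following every safe sequence of crossings, the most of the 4 that can be at cell block B as the transport cart arrives there on crossing 7 is 3 — never all 4.
So the move cannot be finished within 7 crossings. (The shortest complete plan takes 9:)
1. Guard goes to cell block B with Sol.
2. Guard goes back to cell block A alone.
3. Guard goes to cell block B with Cato.
4. Guard goes back to cell block A with Sol.
5. Guard goes to cell block B with Jules.
6. Guard goes back to cell block A alone.
7. Guard goes to cell block B with Mina.
8. Guard goes back to cell block A alone.
9. Guard goes to cell block B with Sol.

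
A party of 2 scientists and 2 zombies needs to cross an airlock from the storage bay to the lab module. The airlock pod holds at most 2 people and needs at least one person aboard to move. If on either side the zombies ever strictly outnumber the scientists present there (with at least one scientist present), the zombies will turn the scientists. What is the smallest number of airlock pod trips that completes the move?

5

Counting alone: each trip to the lab module takes at most 2 across and each return brings at least 1 back, so after t trips out (and t−1 returns) at most 2t − (t−1) of the 4 are across; that first reaches 4 at t = 3, so at least 5 crossings are needed.
The plan below uses exactly 5 crossings, so it is optimal:
1. 2 zombies → the lab module.  (the storage bay: 2S 0Z; the lab module: 0S 2Z)
2. 1 zombie ← the storage bay.  (the storage bay: 2S 1Z; the lab module: 0S 1Z)
3. 2 scientists → the lab module.  (the storage bay: 0S 1Z; the lab module: 2S 1Z)
4. 1 zombie ← the storage bay.  (the storage bay: 0S 2Z; the lab module: 2S 0Z)
5. 2 zombies → the lab module.  (the storage bay: 0S 0Z; the lab module: 2S 2Z)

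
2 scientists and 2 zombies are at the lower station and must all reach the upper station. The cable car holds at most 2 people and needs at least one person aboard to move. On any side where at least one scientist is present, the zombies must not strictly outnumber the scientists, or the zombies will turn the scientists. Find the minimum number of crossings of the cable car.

Counting alone: each trip to the upper station takes at most 2 across and each return brings at least 1 back, so after t trips out (and t−1 returns) at most 2t − (t−1) of the 4 are across; that first reaches 4 at t = 3, so at least 5 crossings are needed.
The plan below uses exactly 5 crossings, so it is optimal:
1. 2 zombies → the upper station.  (the lower station: 2S 0Z; the upper station: 0S 2Z)
2. 1 zombie ← the lower station.  (the lower station: 2S 1Z; the upper station: 0S 1Z)
3. 2 scientists → the upper station.  (the lower station: 0S 1Z; the upper station: 2S 1Z)
4. 1 zombie ← the lower station.  (the lower station: 0S 2Z; the upper station: 2S 0Z)
5. 2 zombies → the upper station.  (the lower station: 0S 0Z; the upper station: 2S 2Z)

5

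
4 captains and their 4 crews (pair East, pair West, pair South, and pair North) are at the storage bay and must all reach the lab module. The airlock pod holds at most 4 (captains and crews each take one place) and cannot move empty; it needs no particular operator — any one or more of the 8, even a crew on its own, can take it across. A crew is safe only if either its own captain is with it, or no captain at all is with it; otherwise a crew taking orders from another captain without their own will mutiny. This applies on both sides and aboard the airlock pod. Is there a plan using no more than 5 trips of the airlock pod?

Yes

Yes — this plan uses 5 crossings (≤ 5):
1. captain East and crew East cross → the lab module.
2. captain East crosses ← the storage bay.
3. captain East, captain North, captain South, and captain West cross → the lab module.
4. crew East crosses ← the storage bay.
5. crew East, crew North, crew South, and crew West cross → the lab module.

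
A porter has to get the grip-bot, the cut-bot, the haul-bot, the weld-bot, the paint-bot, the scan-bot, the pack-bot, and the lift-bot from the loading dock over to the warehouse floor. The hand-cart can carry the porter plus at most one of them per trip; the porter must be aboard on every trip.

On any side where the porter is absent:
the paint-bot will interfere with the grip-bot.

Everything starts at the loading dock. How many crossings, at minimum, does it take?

15

Counting alone: the porter can take at most 1 across per trip to the warehouse floor, so moving all 8 needs at least 8 loaded trips out, with a return between consecutive ones — at least 15 crossings.
The plan below uses exactly 15 crossings, so it is optimal:
1. Porter goes to the warehouse floor with the grip-bot.
2. Porter goes back to the loading dock alone.
3. Porter goes to the warehouse floor with the cut-bot.
4. Porter goes back to the loading dock alone.
5. Porter goes to the warehouse floor with the haul-bot.
6. Porter goes back to the loading dock alone.
7. Porter goes to the warehouse floor with the weld-bot.
8. Porter goes back to the loading dock alone.
9. Porter goes to the warehouse floor with the scan-bot.
10. Porter goes back to the loading dock alone.
11. Porter goes to the warehouse floor with the pack-bot.
12. Porter goes back to the loading dock alone.
13. Porter goes to the warehouse floor with the lift-bot.
14. Porter goes back to the loading dock alone.
15. Porter goes to the warehouse floor with the paint-bot.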